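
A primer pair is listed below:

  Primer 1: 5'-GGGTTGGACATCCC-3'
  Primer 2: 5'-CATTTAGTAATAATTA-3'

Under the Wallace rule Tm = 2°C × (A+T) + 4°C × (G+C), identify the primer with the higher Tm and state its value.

Primer 1, 46°C

Primer 1: A+T=5, G+C=9 → Tm = 2(5)+4(9) = 46°C
Primer 2: A+T=14, G+C=2 → Tm = 2(14)+4(2) = 36°C
46°C vs 36°C → primer 1 is higher.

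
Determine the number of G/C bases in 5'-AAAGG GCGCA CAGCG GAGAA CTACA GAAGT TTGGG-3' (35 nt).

Scanning the sequence gives C=6, G=13, A=12, T=4.
Total G or C: 13 + 6 = 19

19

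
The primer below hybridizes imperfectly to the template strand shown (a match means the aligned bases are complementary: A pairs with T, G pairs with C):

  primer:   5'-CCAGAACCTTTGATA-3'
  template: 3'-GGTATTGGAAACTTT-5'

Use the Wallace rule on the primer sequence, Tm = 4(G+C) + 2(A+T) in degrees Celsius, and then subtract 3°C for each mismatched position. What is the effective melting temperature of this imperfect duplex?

Primer base counts: A=5, T=4, G=2, C=4 → A+T=9, G+C=6
Perfect-match Tm = 2(9) + 4(6) = 18 + 24 = 42°C
Mismatches (positions where the bases are not complementary): 2 (at positions 4, 14)
Effective Tm = 42 − 2×3 = 42 − 6 = 36°C

36°C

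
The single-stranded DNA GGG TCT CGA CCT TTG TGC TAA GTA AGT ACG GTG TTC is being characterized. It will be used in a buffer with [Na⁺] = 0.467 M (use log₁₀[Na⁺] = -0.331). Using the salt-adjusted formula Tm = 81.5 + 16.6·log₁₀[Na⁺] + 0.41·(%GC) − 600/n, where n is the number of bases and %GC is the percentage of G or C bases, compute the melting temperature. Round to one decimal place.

Length n = 36. Base counts: G=11, A=6, C=7, T=12
G+C = 18, so %GC = 18/36 × 100 = 50%
Salt term: 16.6 × (-0.331) = -5.495
GC term: 0.41 × 50 = 20.5; length term: −600/36 = −16.667
Tm = 81.5 + (-5.495) + 20.5 − 16.667 = 79.838 → 79.8°C

79.8°C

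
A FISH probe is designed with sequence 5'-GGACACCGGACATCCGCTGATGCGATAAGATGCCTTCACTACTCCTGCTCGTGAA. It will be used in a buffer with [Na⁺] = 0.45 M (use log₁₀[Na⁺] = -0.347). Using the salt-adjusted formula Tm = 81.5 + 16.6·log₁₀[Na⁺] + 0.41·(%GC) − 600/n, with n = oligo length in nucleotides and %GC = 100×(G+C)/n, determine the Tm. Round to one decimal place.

Length n = 55. Base counts: G=13, T=12, A=13, C=17
G+C = 30, so %GC = 30/55 × 100 = 54.545%
Salt term: 16.6 × (-0.347) = -5.76
GC term: 0.41 × 54.545 = 22.363; length term: −600/55 = −10.909
Tm = 81.5 + (-5.76) + 22.363 − 10.909 = 87.194 → 87.2°C

87.2°C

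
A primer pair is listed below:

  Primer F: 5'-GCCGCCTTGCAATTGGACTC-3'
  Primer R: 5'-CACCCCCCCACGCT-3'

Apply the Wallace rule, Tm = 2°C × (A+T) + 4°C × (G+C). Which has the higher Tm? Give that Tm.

Primer F: A+T=8, G+C=12 → Tm = 2(8)+4(12) = 64°C
Primer R: A+T=3, G+C=11 → Tm = 2(3)+4(11) = 50°C
64°C vs 50°C → primer F is higher.

Primer F, 64°C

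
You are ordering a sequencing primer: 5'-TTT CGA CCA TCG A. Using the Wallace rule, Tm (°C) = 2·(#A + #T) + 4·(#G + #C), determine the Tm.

38°C

Counting bases: A=3, G=2, C=4, T=4
So N_AT = 7 and N_GC = 6.
Tm = 2×7 + 4×6 = 38°C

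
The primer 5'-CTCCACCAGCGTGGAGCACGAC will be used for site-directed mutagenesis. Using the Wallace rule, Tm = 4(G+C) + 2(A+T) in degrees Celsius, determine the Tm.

74°C

Counting bases: G=6, C=9, T=2, A=5
AT pairs contribute 7, GC pairs contribute 15.
Tm = 2(7) + 4(15) = 14 + 60 = 74°C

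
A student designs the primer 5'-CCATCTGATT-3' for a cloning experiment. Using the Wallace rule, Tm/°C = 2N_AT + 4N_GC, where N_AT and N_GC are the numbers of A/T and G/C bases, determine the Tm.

Base counts: A=2, G=1, C=3, T=4
So N_AT = 6 and N_GC = 4.
Tm = 2×6 + 4×4 = 28°C

28°C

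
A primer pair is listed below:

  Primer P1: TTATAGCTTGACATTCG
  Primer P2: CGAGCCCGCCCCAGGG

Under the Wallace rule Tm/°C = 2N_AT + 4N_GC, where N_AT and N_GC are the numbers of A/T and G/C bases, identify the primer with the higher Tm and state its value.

Primer P2, 60°C

Primer P1: A+T=11, G+C=6 → Tm = 2(11)+4(6) = 46°C
Primer P2: A+T=2, G+C=14 → Tm = 2(2)+4(14) = 60°C
46°C vs 60°C → primer P2 is higher.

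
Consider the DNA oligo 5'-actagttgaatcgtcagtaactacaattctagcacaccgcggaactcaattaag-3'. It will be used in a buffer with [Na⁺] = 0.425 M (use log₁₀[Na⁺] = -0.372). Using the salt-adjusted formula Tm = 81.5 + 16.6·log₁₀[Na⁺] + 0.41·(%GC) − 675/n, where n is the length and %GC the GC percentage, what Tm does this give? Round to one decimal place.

79.5°C

Length n = 54. Counting bases: A=19, G=9, C=13, T=13
G+C = 22, so %GC = 22/54 × 100 = 40.741%
Salt term: 16.6 × (-0.372) = -6.175
GC term: 0.41 × 40.741 = 16.704; length term: −675/54 = −12.5
Tm = 81.5 + (-6.175) + 16.704 − 12.5 = 79.529 → 79.5°C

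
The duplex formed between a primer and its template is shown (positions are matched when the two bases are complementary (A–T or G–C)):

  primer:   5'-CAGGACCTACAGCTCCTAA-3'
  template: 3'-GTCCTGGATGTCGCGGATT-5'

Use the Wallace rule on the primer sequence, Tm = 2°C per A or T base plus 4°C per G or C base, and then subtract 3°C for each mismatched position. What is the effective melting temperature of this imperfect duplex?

Primer base counts: A=6, T=3, G=3, C=7 → A+T=9, G+C=10
Perfect-match Tm = 2(9) + 4(10) = 18 + 40 = 58°C
Mismatches (positions where the bases are not complementary): 1 (at position 14)
Effective Tm = 58 − 1×3 = 58 − 3 = 55°C

55°C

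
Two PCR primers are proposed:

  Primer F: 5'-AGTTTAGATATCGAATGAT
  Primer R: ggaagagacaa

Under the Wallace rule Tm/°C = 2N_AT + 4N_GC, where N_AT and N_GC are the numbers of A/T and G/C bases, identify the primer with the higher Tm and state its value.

Primer F, 48°C

Primer F: A+T=14, G+C=5 → Tm = 2(14)+4(5) = 48°C
Primer R: A+T=6, G+C=5 → Tm = 2(6)+4(5) = 32°C
48°C vs 32°C → primer F is higher.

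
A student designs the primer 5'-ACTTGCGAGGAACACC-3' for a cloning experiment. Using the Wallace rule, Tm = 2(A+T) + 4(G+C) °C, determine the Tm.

50°C

Scanning the sequence gives A=5, T=2, C=5, G=4.
A+T = 7, G+C = 9
Tm = 4·9 + 2·7 = 36 + 14 = 50°C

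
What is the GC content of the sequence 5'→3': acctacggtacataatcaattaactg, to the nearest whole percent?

35%

Counting bases: A=10, T=7, G=3, C=6
G+C = 3 + 6 = 9 out of 26 bases
%GC = 9/26 × 100 = 34.62% ≈ 35%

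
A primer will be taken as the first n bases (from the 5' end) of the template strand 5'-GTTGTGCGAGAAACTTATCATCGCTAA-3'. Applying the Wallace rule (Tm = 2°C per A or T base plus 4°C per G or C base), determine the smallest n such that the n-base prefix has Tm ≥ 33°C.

n = 11

First 10 bases: GTTGTGCGAG → Tm = 32°C (< 33°C)
First 11 bases: GTTGTGCGAGA → Tm = 34°C (≥ 33°C)
Since every base adds ≥2°C, Tm only increases with n, so the threshold is first crossed at n = 11.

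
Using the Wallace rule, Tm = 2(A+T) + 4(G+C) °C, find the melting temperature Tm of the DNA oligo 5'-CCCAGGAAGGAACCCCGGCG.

70°C

Counting bases: G=7, A=5, C=8, T=0
So N_AT = 5 and N_GC = 15.
Tm = 2(5) + 4(15) = 10 + 60 = 70°C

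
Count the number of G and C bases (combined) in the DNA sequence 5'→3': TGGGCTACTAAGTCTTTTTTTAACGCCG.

A=5, G=6, C=6, T=11
Total G or C: 6 + 6 = 12

12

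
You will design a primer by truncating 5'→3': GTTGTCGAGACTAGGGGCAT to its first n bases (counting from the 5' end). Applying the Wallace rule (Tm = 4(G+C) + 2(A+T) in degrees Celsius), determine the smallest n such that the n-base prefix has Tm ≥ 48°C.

n = 16

First 15 bases: GTTGTCGAGACTAGG → Tm = 46°C (< 48°C)
First 16 bases: GTTGTCGAGACTAGGG → Tm = 50°C (≥ 48°C)
Since every base adds ≥2°C, Tm only increases with n, so the threshold is first crossed at n = 16.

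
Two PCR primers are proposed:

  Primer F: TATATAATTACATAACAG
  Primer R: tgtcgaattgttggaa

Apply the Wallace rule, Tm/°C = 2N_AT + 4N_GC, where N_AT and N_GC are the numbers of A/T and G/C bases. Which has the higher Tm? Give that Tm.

Primer F: A+T=15, G+C=3 → Tm = 2(15)+4(3) = 42°C
Primer R: A+T=10, G+C=6 → Tm = 2(10)+4(6) = 44°C
42°C vs 44°C → primer R is higher.

Primer R, 44°C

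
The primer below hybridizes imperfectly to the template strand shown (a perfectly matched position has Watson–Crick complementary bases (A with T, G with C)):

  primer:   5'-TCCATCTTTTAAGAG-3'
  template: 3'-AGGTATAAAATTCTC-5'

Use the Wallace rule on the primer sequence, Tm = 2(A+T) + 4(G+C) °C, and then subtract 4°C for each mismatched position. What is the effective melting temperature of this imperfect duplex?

36°C

Primer base counts: A=4, T=6, G=2, C=3 → A+T=10, G+C=5
Perfect-match Tm = 2(10) + 4(5) = 20 + 20 = 40°C
Mismatches (positions where the bases are not complementary): 1 (at position 6)
Effective Tm = 40 − 1×4 = 40 − 4 = 36°C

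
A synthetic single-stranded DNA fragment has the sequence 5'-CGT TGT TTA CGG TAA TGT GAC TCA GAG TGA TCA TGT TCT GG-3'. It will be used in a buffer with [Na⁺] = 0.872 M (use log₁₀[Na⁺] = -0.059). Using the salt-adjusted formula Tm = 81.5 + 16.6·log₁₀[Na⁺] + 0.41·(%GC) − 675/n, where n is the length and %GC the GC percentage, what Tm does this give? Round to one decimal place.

Length n = 41. T=15, C=6, G=12, A=8
G+C = 18, so %GC = 18/41 × 100 = 43.902%
Salt term: 16.6 × (-0.059) = -0.979
GC term: 0.41 × 43.902 = 18; length term: −675/41 = −16.463
Tm = 81.5 + (-0.979) + 18 − 16.463 = 82.058 → 82.1°C

82.1°C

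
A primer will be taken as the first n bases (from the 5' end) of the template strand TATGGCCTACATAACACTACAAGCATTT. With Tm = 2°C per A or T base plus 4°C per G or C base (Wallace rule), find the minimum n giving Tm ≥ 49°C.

n = 18

First 17 bases: TATGGCCTACATAACAC → Tm = 48°C (< 49°C)
First 18 bases: TATGGCCTACATAACACT → Tm = 50°C (≥ 49°C)
Since every base adds ≥2°C, Tm only increases with n, so the threshold is first crossed at n = 18.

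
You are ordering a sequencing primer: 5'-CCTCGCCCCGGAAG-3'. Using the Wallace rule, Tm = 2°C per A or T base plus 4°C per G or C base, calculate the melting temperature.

Base counts: G=4, C=7, A=2, T=1
A+T = 3, G+C = 11
Tm = 2×3 + 4×11 = 50°C

50°C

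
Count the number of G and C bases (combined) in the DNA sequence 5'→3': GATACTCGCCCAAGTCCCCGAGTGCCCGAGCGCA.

Scanning the sequence gives G=9, A=7, T=4, C=14.
G+C = 9 + 14 = 23

23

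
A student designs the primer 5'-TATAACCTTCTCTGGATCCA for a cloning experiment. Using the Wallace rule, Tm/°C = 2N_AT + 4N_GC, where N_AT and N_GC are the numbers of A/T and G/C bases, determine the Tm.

Counting bases: G=2, T=7, C=6, A=5
A+T = 12, G+C = 8
Tm = 4·8 + 2·12 = 32 + 24 = 56°C

56°C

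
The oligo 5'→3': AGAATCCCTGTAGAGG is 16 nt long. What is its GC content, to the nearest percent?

50%

Base counts: G=5, T=3, A=5, C=3
G+C = 5 + 3 = 8 out of 16 bases
%GC = 8/16 × 100 = 50% ≈ 50%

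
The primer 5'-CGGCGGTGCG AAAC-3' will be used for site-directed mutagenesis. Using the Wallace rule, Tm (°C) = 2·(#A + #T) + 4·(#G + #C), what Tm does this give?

48°C

Counting bases: G=6, T=1, C=4, A=3
A+T = 4, G+C = 10
Tm = 2(4) + 4(10) = 8 + 40 = 48°C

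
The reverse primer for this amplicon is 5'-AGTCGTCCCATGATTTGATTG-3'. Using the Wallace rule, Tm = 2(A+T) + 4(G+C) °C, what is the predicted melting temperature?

60°C

Counting bases: T=8, C=4, A=4, G=5
AT pairs contribute 12, GC pairs contribute 9.
Tm = 2×12 + 4×9 = 60°C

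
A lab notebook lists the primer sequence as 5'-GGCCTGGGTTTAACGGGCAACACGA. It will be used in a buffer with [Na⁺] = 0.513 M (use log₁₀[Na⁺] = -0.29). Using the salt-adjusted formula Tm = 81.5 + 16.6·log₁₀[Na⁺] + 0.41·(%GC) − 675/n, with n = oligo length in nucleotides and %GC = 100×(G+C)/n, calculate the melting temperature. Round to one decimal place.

74.3°C

Length n = 25. Scanning the sequence gives A=6, G=9, T=4, C=6.
G+C = 15, so %GC = 15/25 × 100 = 60%
Salt term: 16.6 × (-0.29) = -4.814
GC term: 0.41 × 60 = 24.6; length term: −675/25 = −27
Tm = 81.5 + (-4.814) + 24.6 − 27 = 74.286 → 74.3°C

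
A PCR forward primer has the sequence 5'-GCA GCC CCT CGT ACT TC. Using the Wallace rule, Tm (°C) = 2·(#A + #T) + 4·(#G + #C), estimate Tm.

Base counts: G=3, C=8, A=2, T=4
So N_AT = 6 and N_GC = 11.
Tm = 2×6 + 4×11 = 56°C

56°C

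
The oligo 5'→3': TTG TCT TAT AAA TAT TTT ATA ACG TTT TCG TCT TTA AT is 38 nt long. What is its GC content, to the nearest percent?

G=3, C=4, A=10, T=21
G+C = 3 + 4 = 7 out of 38 bases
%GC = 7/38 × 100 = 18.42% ≈ 18%

18%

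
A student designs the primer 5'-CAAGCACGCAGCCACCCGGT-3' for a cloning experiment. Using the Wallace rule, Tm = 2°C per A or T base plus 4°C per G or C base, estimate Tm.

68°C

Scanning the sequence gives T=1, A=5, C=9, G=5.
A+T = 6, G+C = 14
Tm = 2(6) + 4(14) = 12 + 56 = 68°C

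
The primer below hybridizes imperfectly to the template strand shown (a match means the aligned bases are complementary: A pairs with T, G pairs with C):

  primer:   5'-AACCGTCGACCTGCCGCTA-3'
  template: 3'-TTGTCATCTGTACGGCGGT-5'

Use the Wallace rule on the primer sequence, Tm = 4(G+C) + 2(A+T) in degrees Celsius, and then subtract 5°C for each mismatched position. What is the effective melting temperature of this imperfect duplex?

42°C

Primer base counts: A=4, T=3, G=4, C=8 → A+T=7, G+C=12
Perfect-match Tm = 2(7) + 4(12) = 14 + 48 = 62°C
Mismatches (positions where the bases are not complementary): 4 (at positions 4, 7, 11, 18)
Effective Tm = 62 − 4×5 = 62 − 20 = 42°C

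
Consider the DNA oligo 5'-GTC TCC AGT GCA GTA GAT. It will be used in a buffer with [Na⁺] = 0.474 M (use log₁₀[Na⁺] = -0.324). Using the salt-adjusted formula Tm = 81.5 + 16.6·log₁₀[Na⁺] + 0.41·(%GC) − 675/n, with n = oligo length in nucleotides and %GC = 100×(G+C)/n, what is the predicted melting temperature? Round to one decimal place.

59.1°C

Length n = 18. Scanning the sequence gives C=4, T=5, A=4, G=5.
G+C = 9, so %GC = 9/18 × 100 = 50%
Salt term: 16.6 × (-0.324) = -5.378
GC term: 0.41 × 50 = 20.5; length term: −675/18 = −37.5
Tm = 81.5 + (-5.378) + 20.5 − 37.5 = 59.122 → 59.1°C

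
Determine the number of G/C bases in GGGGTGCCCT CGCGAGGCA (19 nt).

15

Scanning the sequence gives C=6, A=2, G=9, T=2.
G+C = 9 + 6 = 15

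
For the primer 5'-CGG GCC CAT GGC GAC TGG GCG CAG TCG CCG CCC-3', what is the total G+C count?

27

Scanning the sequence gives A=3, T=3, C=14, G=13.
G+C = 13 + 14 = 27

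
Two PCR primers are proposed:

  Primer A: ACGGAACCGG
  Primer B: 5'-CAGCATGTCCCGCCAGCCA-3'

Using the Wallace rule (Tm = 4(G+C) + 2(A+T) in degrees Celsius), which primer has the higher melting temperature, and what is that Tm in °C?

Primer A: A+T=3, G+C=7 → Tm = 2(3)+4(7) = 34°C
Primer B: A+T=6, G+C=13 → Tm = 2(6)+4(13) = 64°C
34°C vs 64°C → primer B is higher.

Primer B, 64°C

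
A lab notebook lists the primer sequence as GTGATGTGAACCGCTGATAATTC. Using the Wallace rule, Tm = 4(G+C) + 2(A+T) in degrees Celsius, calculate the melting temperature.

66°C

G=6, C=4, A=6, T=7
So N_AT = 13 and N_GC = 10.
Tm = 4·10 + 2·13 = 40 + 26 = 66°C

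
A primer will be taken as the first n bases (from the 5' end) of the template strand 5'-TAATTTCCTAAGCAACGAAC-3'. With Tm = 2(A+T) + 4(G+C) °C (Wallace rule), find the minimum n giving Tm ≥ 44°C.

First 16 bases: TAATTTCCTAAGCAAC → Tm = 42°C (< 44°C)
First 17 bases: TAATTTCCTAAGCAACG → Tm = 46°C (≥ 44°C)
Since every base adds ≥2°C, Tm only increases with n, so the threshold is first crossed at n = 17.

n = 17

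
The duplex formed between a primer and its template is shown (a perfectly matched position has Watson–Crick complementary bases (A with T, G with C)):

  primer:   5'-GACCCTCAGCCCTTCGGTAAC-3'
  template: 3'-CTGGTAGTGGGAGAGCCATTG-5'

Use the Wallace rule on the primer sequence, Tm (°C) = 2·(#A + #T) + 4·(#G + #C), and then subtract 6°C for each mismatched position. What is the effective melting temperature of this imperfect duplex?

44°C

Primer base counts: A=4, T=4, G=4, C=9 → A+T=8, G+C=13
Perfect-match Tm = 2(8) + 4(13) = 16 + 52 = 68°C
Mismatches (positions where the bases are not complementary): 4 (at positions 5, 9, 12, 13)
Effective Tm = 68 − 4×6 = 68 − 24 = 44°C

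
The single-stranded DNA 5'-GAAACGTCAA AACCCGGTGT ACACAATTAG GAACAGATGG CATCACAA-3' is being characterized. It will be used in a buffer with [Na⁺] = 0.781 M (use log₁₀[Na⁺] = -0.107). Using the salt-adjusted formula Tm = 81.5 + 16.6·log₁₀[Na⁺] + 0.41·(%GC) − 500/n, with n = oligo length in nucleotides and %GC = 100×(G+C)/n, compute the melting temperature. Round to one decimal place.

Length n = 48. Scanning the sequence gives A=20, C=11, G=10, T=7.
G+C = 21, so %GC = 21/48 × 100 = 43.75%
Salt term: 16.6 × (-0.107) = -1.776
GC term: 0.41 × 43.75 = 17.938; length term: −500/48 = −10.417
Tm = 81.5 + (-1.776) + 17.938 − 10.417 = 87.245 → 87.2°C

87.2°C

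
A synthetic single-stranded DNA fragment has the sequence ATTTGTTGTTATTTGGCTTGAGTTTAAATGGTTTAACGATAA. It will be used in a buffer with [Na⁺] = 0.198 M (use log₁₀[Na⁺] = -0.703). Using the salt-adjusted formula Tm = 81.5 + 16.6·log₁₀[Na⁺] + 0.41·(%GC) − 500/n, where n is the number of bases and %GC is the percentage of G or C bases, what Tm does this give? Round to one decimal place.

68.7°C

Length n = 42. Scanning the sequence gives A=11, G=9, T=20, C=2.
G+C = 11, so %GC = 11/42 × 100 = 26.19%
Salt term: 16.6 × (-0.703) = -11.67
GC term: 0.41 × 26.19 = 10.738; length term: −500/42 = −11.905
Tm = 81.5 + (-11.67) + 10.738 − 11.905 = 68.663 → 68.7°C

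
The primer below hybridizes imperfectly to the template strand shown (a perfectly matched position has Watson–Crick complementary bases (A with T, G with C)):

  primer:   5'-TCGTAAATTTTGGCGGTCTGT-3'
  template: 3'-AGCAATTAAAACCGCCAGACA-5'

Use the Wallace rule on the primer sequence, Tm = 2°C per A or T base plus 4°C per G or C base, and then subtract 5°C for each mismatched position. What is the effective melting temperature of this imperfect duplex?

55°C

Primer base counts: A=3, T=9, G=6, C=3 → A+T=12, G+C=9
Perfect-match Tm = 2(12) + 4(9) = 24 + 36 = 60°C
Mismatches (positions where the bases are not complementary): 1 (at position 5)
Effective Tm = 60 − 1×5 = 60 − 5 = 55°C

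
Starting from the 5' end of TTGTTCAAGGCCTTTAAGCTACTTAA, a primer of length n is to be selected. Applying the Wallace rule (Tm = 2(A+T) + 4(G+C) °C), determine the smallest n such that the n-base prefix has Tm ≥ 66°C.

n = 24

First 23 bases: TTGTTCAAGGCCTTTAAGCTACT → Tm = 64°C (< 66°C)
First 24 bases: TTGTTCAAGGCCTTTAAGCTACTT → Tm = 66°C (≥ 66°C)
Since every base adds ≥2°C, Tm only increases with n, so the threshold is first crossed at n = 24.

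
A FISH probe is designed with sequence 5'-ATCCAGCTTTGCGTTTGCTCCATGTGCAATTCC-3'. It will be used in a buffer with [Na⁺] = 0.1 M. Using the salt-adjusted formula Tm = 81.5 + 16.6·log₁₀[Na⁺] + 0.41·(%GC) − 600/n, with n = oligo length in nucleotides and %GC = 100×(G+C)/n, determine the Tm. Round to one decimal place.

Length n = 33. Counting bases: C=10, T=12, G=6, A=5
G+C = 16, so %GC = 16/33 × 100 = 48.485%
Salt term: 16.6 × (-1) = -16.6
GC term: 0.41 × 48.485 = 19.879; length term: −600/33 = −18.182
Tm = 81.5 + (-16.6) + 19.879 − 18.182 = 66.597 → 66.6°C

66.6°C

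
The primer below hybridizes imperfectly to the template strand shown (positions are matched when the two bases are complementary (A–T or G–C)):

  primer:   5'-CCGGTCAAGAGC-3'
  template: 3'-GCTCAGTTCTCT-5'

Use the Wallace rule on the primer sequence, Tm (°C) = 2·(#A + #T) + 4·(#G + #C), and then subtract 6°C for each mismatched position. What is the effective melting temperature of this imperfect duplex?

22°C

Primer base counts: A=3, T=1, G=4, C=4 → A+T=4, G+C=8
Perfect-match Tm = 2(4) + 4(8) = 8 + 32 = 40°C
Mismatches (positions where the bases are not complementary): 3 (at positions 2, 3, 12)
Effective Tm = 40 − 3×6 = 40 − 18 = 22°C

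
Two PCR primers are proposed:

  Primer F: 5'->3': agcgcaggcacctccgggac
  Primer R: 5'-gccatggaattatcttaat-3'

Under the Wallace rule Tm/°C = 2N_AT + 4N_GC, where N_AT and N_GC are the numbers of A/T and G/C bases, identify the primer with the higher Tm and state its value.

Primer F, 70°C

Primer F: A+T=5, G+C=15 → Tm = 2(5)+4(15) = 70°C
Primer R: A+T=13, G+C=6 → Tm = 2(13)+4(6) = 50°C
70°C vs 50°C → primer F is higher.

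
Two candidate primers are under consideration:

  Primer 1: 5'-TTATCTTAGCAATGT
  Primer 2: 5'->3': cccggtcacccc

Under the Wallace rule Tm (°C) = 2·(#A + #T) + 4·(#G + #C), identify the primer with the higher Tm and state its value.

Primer 1: A+T=11, G+C=4 → Tm = 2(11)+4(4) = 38°C
Primer 2: A+T=2, G+C=10 → Tm = 2(2)+4(10) = 44°C
38°C vs 44°C → primer 2 is higher.

Primer 2, 44°C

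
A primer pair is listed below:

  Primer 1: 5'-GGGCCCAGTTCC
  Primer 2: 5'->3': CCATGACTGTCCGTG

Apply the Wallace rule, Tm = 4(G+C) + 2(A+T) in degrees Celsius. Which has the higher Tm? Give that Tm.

Primer 2, 48°C

Primer 1: A+T=3, G+C=9 → Tm = 2(3)+4(9) = 42°C
Primer 2: A+T=6, G+C=9 → Tm = 2(6)+4(9) = 48°C
42°C vs 48°C → primer 2 is higher.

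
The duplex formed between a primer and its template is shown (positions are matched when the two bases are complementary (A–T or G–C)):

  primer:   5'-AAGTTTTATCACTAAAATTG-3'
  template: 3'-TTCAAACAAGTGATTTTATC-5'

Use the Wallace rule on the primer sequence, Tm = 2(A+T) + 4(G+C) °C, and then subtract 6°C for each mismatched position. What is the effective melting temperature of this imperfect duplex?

Primer base counts: A=8, T=8, G=2, C=2 → A+T=16, G+C=4
Perfect-match Tm = 2(16) + 4(4) = 32 + 16 = 48°C
Mismatches (positions where the bases are not complementary): 3 (at positions 7, 8, 19)
Effective Tm = 48 − 3×6 = 48 − 18 = 30°C

30°C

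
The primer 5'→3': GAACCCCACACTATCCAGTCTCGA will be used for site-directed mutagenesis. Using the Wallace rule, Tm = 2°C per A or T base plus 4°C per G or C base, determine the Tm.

74°C

A=7, G=3, T=4, C=10
AT pairs contribute 11, GC pairs contribute 13.
Tm = 4·13 + 2·11 = 52 + 22 = 74°C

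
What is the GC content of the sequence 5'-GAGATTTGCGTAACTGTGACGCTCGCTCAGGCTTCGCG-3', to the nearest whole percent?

Counting bases: A=6, T=10, G=12, C=10
G+C = 12 + 10 = 22 out of 38 bases
%GC = 22/38 × 100 = 57.89% ≈ 58%

58%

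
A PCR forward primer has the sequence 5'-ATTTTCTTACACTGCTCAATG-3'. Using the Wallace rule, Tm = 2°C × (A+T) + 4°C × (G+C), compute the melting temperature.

Scanning the sequence gives T=9, C=5, G=2, A=5.
So N_AT = 14 and N_GC = 7.
Tm = 4·7 + 2·14 = 28 + 28 = 56°C

56°C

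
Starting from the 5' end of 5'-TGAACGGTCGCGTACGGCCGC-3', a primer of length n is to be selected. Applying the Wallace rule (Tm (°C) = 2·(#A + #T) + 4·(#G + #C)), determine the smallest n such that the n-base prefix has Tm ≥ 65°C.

First 19 bases: TGAACGGTCGCGTACGGCC → Tm = 64°C (< 65°C)
First 20 bases: TGAACGGTCGCGTACGGCCG → Tm = 68°C (≥ 65°C)
Since every base adds ≥2°C, Tm only increases with n, so the threshold is first crossed at n = 20.

n = 20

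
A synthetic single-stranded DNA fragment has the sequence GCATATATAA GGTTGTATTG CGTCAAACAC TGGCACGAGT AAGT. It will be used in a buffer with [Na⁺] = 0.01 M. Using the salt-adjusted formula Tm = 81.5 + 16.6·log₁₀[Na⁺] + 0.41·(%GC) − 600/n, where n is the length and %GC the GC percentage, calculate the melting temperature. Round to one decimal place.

51.4°C

Length n = 44. Base counts: G=11, A=14, C=7, T=12
G+C = 18, so %GC = 18/44 × 100 = 40.909%
Salt term: 16.6 × (-2) = -33.2
GC term: 0.41 × 40.909 = 16.773; length term: −600/44 = −13.636
Tm = 81.5 + (-33.2) + 16.773 − 13.636 = 51.437 → 51.4°C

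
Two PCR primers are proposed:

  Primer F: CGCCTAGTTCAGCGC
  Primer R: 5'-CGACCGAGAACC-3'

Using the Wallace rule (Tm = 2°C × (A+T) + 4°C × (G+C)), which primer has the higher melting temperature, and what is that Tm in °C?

Primer F, 50°C

Primer F: A+T=5, G+C=10 → Tm = 2(5)+4(10) = 50°C
Primer R: A+T=4, G+C=8 → Tm = 2(4)+4(8) = 40°C
50°C vs 40°C → primer F is higher.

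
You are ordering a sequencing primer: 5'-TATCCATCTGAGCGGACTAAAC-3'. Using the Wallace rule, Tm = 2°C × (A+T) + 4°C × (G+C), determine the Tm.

Scanning the sequence gives T=5, G=4, A=7, C=6.
A+T = 12, G+C = 10
Tm = 2(12) + 4(10) = 24 + 40 = 64°C

64°C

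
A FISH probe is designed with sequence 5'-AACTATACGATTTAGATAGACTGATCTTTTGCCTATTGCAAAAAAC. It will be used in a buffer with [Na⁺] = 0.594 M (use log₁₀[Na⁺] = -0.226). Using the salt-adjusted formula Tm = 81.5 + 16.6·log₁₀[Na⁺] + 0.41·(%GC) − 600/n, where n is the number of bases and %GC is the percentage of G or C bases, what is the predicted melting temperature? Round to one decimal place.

Length n = 46. G=6, A=17, C=8, T=15
G+C = 14, so %GC = 14/46 × 100 = 30.435%
Salt term: 16.6 × (-0.226) = -3.752
GC term: 0.41 × 30.435 = 12.478; length term: −600/46 = −13.043
Tm = 81.5 + (-3.752) + 12.478 − 13.043 = 77.183 → 77.2°C

77.2°C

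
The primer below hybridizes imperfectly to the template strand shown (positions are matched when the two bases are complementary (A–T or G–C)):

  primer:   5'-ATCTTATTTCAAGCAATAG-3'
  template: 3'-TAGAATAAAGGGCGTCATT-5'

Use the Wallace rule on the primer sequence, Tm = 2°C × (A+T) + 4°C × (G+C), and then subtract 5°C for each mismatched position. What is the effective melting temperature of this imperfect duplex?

Primer base counts: A=7, T=7, G=2, C=3 → A+T=14, G+C=5
Perfect-match Tm = 2(14) + 4(5) = 28 + 20 = 48°C
Mismatches (positions where the bases are not complementary): 4 (at positions 11, 12, 16, 19)
Effective Tm = 48 − 4×5 = 48 − 20 = 28°C

28°C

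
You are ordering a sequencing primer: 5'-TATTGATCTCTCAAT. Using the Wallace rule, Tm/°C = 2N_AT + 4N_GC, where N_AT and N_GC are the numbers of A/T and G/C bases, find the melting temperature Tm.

38°C

Base counts: A=4, C=3, T=7, G=1
So N_AT = 11 and N_GC = 4.
Tm = 2(11) + 4(4) = 22 + 16 = 38°C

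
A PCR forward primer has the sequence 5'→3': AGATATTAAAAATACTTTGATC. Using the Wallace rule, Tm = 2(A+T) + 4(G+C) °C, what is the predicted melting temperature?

Counting bases: C=2, A=10, T=8, G=2
AT pairs contribute 18, GC pairs contribute 4.
Tm = 2×18 + 4×4 = 52°C

52°C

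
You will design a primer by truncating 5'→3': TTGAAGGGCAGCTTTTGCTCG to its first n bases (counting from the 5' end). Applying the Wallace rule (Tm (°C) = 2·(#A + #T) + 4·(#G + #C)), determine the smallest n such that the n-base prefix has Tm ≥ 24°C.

First 7 bases: TTGAAGG → Tm = 20°C (< 24°C)
First 8 bases: TTGAAGGG → Tm = 24°C (≥ 24°C)
Since every base adds ≥2°C, Tm only increases with n, so the threshold is first crossed at n = 8.

n = 8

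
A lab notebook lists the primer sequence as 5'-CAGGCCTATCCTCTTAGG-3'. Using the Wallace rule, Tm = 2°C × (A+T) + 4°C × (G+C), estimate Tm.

56°C

G=4, C=6, T=5, A=3
So N_AT = 8 and N_GC = 10.
Tm = 2×8 + 4×10 = 56°C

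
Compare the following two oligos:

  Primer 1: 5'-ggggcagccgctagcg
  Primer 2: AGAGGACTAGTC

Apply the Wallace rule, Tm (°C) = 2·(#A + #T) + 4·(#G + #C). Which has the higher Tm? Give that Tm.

Primer 1, 58°C

Primer 1: A+T=3, G+C=13 → Tm = 2(3)+4(13) = 58°C
Primer 2: A+T=6, G+C=6 → Tm = 2(6)+4(6) = 36°C
58°C vs 36°C → primer 1 is higher.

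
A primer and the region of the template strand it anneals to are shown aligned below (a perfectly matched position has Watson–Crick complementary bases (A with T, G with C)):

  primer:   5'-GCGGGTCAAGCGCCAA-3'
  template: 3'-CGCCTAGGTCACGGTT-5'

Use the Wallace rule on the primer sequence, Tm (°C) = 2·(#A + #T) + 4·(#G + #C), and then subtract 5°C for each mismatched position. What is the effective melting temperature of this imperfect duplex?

39°C

Primer base counts: A=4, T=1, G=6, C=5 → A+T=5, G+C=11
Perfect-match Tm = 2(5) + 4(11) = 10 + 44 = 54°C
Mismatches (positions where the bases are not complementary): 3 (at positions 5, 8, 11)
Effective Tm = 54 − 3×5 = 54 − 15 = 39°C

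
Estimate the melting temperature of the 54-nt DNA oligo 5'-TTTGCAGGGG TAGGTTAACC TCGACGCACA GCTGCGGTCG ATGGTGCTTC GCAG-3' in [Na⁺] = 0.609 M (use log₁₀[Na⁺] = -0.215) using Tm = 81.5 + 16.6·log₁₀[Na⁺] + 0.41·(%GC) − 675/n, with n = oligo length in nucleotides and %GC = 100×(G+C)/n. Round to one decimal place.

Length n = 54. Counting bases: C=13, T=13, A=9, G=19
G+C = 32, so %GC = 32/54 × 100 = 59.259%
Salt term: 16.6 × (-0.215) = -3.569
GC term: 0.41 × 59.259 = 24.296; length term: −675/54 = −12.5
Tm = 81.5 + (-3.569) + 24.296 − 12.5 = 89.727 → 89.7°C

89.7°C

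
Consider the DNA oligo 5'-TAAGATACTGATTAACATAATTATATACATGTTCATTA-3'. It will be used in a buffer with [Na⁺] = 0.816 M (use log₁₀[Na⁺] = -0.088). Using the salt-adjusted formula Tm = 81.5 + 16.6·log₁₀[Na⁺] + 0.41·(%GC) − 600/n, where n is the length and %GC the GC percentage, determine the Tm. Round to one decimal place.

Length n = 38. Scanning the sequence gives G=3, T=15, C=4, A=16.
G+C = 7, so %GC = 7/38 × 100 = 18.421%
Salt term: 16.6 × (-0.088) = -1.461
GC term: 0.41 × 18.421 = 7.553; length term: −600/38 = −15.789
Tm = 81.5 + (-1.461) + 7.553 − 15.789 = 71.803 → 71.8°C

71.8°C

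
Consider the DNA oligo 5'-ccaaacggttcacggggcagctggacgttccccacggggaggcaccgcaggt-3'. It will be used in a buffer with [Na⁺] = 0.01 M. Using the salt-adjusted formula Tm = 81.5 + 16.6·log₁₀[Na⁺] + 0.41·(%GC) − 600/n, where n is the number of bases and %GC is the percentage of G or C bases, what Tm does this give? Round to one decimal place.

Length n = 52. Scanning the sequence gives A=10, C=17, T=6, G=19.
G+C = 36, so %GC = 36/52 × 100 = 69.231%
Salt term: 16.6 × (-2) = -33.2
GC term: 0.41 × 69.231 = 28.385; length term: −600/52 = −11.538
Tm = 81.5 + (-33.2) + 28.385 − 11.538 = 65.147 → 65.1°C

65.1°C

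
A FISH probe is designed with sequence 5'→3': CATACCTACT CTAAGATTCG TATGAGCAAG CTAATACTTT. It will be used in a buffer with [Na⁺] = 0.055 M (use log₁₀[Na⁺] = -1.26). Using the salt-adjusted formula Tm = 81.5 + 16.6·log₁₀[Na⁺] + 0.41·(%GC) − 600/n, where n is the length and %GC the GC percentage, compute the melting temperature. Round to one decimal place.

59.9°C

Length n = 40. Base counts: T=13, A=13, C=9, G=5
G+C = 14, so %GC = 14/40 × 100 = 35%
Salt term: 16.6 × (-1.26) = -20.916
GC term: 0.41 × 35 = 14.35; length term: −600/40 = −15
Tm = 81.5 + (-20.916) + 14.35 − 15 = 59.934 → 59.9°C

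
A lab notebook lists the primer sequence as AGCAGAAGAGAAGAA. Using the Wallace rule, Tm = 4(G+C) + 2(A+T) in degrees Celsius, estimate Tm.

42°C

Scanning the sequence gives A=9, C=1, T=0, G=5.
A+T = 9, G+C = 6
Tm = 4·6 + 2·9 = 24 + 18 = 42°C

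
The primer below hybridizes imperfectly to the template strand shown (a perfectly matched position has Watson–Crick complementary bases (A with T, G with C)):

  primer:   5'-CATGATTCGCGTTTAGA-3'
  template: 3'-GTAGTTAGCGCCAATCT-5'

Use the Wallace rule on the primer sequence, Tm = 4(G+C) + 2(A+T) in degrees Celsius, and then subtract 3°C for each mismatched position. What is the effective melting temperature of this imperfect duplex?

Primer base counts: A=4, T=6, G=4, C=3 → A+T=10, G+C=7
Perfect-match Tm = 2(10) + 4(7) = 20 + 28 = 48°C
Mismatches (positions where the bases are not complementary): 3 (at positions 4, 6, 12)
Effective Tm = 48 − 3×3 = 48 − 9 = 39°C

39°C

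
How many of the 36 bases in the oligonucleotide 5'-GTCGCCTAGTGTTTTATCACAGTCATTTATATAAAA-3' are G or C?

Scanning the sequence gives C=6, A=11, G=5, T=14.
Total G or C: 5 + 6 = 11

11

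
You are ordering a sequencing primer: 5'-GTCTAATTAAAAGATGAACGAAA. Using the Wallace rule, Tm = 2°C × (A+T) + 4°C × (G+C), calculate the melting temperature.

Counting bases: A=12, C=2, T=5, G=4
So N_AT = 17 and N_GC = 6.
Tm = 2×17 + 4×6 = 58°C

58°C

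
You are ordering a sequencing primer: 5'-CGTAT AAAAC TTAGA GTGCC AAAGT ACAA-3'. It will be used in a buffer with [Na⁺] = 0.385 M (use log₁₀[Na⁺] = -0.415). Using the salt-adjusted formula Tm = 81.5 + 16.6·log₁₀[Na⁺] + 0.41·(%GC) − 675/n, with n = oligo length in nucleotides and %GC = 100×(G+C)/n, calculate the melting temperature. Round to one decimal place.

Length n = 29. A=13, G=5, C=5, T=6
G+C = 10, so %GC = 10/29 × 100 = 34.483%
Salt term: 16.6 × (-0.415) = -6.889
GC term: 0.41 × 34.483 = 14.138; length term: −675/29 = −23.276
Tm = 81.5 + (-6.889) + 14.138 − 23.276 = 65.473 → 65.5°C

65.5°C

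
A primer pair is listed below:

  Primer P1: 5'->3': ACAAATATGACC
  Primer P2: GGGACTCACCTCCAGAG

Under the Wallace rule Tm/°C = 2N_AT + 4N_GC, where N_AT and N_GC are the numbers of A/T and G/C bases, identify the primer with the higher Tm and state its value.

Primer P1: A+T=8, G+C=4 → Tm = 2(8)+4(4) = 32°C
Primer P2: A+T=6, G+C=11 → Tm = 2(6)+4(11) = 56°C
32°C vs 56°C → primer P2 is higher.

Primer P2, 56°C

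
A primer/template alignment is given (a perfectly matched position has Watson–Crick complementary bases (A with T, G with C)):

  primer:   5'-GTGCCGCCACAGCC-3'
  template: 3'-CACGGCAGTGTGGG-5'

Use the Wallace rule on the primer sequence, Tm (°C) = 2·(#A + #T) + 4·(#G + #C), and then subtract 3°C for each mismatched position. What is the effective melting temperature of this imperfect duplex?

Primer base counts: A=2, T=1, G=4, C=7 → A+T=3, G+C=11
Perfect-match Tm = 2(3) + 4(11) = 6 + 44 = 50°C
Mismatches (positions where the bases are not complementary): 2 (at positions 7, 12)
Effective Tm = 50 − 2×3 = 50 − 6 = 44°C

44°C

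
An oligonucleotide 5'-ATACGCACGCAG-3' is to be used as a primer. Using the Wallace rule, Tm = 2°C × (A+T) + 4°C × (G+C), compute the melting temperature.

Counting bases: C=4, A=4, G=3, T=1
So N_AT = 5 and N_GC = 7.
Tm = 2(5) + 4(7) = 10 + 28 = 38°C

38°C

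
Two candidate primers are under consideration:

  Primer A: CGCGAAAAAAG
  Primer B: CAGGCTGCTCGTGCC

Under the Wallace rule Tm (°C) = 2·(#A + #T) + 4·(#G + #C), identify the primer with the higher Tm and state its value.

Primer B, 52°C

Primer A: A+T=6, G+C=5 → Tm = 2(6)+4(5) = 32°C
Primer B: A+T=4, G+C=11 → Tm = 2(4)+4(11) = 52°C
32°C vs 52°C → primer B is higher.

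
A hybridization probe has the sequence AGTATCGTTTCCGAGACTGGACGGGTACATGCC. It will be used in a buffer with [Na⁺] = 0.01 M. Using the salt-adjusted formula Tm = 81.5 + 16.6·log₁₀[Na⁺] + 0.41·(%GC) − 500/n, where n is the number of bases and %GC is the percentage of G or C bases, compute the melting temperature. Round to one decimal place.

55.5°C

Length n = 33. G=10, C=8, T=8, A=7
G+C = 18, so %GC = 18/33 × 100 = 54.545%
Salt term: 16.6 × (-2) = -33.2
GC term: 0.41 × 54.545 = 22.363; length term: −500/33 = −15.152
Tm = 81.5 + (-33.2) + 22.363 − 15.152 = 55.511 → 55.5°C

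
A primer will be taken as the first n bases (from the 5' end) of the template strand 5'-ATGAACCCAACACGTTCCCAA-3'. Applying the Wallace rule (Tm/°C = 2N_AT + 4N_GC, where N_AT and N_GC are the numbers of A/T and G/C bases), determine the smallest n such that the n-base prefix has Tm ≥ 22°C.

n = 8

First 7 bases: ATGAACC → Tm = 20°C (< 22°C)
First 8 bases: ATGAACCC → Tm = 24°C (≥ 22°C)
Each additional base adds 2°C (A/T) or 4°C (G/C), so Tm is non-decreasing in n; n = 8 is the first length to reach 22°C.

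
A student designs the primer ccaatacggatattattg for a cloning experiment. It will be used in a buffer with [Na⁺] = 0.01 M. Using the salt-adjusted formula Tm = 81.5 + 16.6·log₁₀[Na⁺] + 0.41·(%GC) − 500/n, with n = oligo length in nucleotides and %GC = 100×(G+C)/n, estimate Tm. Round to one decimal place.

Length n = 18. Counting bases: T=6, A=6, C=3, G=3
G+C = 6, so %GC = 6/18 × 100 = 33.333%
Salt term: 16.6 × (-2) = -33.2
GC term: 0.41 × 33.333 = 13.667; length term: −500/18 = −27.778
Tm = 81.5 + (-33.2) + 13.667 − 27.778 = 34.189 → 34.2°C

34.2°C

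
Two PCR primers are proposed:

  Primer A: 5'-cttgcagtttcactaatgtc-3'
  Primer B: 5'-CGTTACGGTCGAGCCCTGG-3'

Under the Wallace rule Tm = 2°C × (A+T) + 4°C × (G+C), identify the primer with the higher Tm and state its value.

Primer A: A+T=12, G+C=8 → Tm = 2(12)+4(8) = 56°C
Primer B: A+T=6, G+C=13 → Tm = 2(6)+4(13) = 64°C
56°C vs 64°C → primer B is higher.

Primer B, 64°C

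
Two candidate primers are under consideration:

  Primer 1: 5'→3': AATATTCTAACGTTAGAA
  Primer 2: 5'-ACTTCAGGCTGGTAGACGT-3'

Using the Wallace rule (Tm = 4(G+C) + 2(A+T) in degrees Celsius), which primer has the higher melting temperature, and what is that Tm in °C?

Primer 2, 58°C

Primer 1: A+T=14, G+C=4 → Tm = 2(14)+4(4) = 44°C
Primer 2: A+T=9, G+C=10 → Tm = 2(9)+4(10) = 58°C
44°C vs 58°C → primer 2 is higher.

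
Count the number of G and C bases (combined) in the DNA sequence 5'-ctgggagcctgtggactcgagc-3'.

Scanning the sequence gives G=9, T=4, C=6, A=3.
G+C = 9 + 6 = 15

15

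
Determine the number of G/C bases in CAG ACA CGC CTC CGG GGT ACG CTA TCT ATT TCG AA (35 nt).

A=8, T=8, G=8, C=11
Total G or C: 8 + 11 = 19

19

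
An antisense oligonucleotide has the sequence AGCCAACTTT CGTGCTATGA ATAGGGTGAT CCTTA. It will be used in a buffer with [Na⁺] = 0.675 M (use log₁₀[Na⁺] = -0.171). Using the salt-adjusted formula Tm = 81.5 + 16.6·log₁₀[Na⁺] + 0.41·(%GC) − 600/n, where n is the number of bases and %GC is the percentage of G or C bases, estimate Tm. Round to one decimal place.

79.1°C

Length n = 35. Base counts: G=8, A=9, T=11, C=7
G+C = 15, so %GC = 15/35 × 100 = 42.857%
Salt term: 16.6 × (-0.171) = -2.839
GC term: 0.41 × 42.857 = 17.571; length term: −600/35 = −17.143
Tm = 81.5 + (-2.839) + 17.571 − 17.143 = 79.089 → 79.1°C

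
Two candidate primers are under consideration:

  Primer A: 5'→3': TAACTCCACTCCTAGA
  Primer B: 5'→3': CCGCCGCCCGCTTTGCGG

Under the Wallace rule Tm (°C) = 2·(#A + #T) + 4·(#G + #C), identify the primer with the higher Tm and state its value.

Primer A: A+T=9, G+C=7 → Tm = 2(9)+4(7) = 46°C
Primer B: A+T=3, G+C=15 → Tm = 2(3)+4(15) = 66°C
46°C vs 66°C → primer B is higher.

Primer B, 66°C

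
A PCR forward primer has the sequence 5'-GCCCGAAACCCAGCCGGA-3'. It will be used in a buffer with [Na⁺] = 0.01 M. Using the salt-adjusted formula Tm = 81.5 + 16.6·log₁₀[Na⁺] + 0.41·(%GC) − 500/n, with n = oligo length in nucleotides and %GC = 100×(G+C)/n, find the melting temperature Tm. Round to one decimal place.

Length n = 18. Scanning the sequence gives T=0, G=5, A=5, C=8.
G+C = 13, so %GC = 13/18 × 100 = 72.222%
Salt term: 16.6 × (-2) = -33.2
GC term: 0.41 × 72.222 = 29.611; length term: −500/18 = −27.778
Tm = 81.5 + (-33.2) + 29.611 − 27.778 = 50.133 → 50.1°C

50.1°C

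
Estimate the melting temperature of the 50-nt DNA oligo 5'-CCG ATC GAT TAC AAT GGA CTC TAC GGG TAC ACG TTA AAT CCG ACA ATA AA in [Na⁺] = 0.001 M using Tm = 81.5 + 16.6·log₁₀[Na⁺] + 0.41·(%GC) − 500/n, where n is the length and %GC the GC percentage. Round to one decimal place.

38.9°C

Length n = 50. G=9, T=11, A=18, C=12
G+C = 21, so %GC = 21/50 × 100 = 42%
Salt term: 16.6 × (-3) = -49.8
GC term: 0.41 × 42 = 17.22; length term: −500/50 = −10
Tm = 81.5 + (-49.8) + 17.22 − 10 = 38.92 → 38.9°C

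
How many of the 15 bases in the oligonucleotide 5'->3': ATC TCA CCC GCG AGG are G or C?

10

Base counts: G=4, T=2, C=6, A=3
Total G or C: 4 + 6 = 10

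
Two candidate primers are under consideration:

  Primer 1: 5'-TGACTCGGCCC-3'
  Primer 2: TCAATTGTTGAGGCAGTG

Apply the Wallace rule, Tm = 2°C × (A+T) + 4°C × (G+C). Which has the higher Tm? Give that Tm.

Primer 2, 52°C

Primer 1: A+T=3, G+C=8 → Tm = 2(3)+4(8) = 38°C
Primer 2: A+T=10, G+C=8 → Tm = 2(10)+4(8) = 52°C
38°C vs 52°C → primer 2 is higher.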